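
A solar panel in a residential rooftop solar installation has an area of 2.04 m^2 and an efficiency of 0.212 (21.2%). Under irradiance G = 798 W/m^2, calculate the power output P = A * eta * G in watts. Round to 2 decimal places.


Use the solar power formula P = A * eta * G.
Given: A = 2.04 m^2, eta = 0.212, G = 798 W/m^2
P = 2.04 * 0.212 * 798
P = 345.12 W

345.12


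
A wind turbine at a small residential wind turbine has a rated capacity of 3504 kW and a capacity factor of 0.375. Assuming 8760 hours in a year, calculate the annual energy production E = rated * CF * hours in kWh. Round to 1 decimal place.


Annual energy = rated_kW * capacity_factor * hours_per_year
Given: P_rated = 3504 kW, CF = 0.375, hours = 8760
E = 3504 * 0.375 * 8760
E = 11510640.0 kWh

11510640.0


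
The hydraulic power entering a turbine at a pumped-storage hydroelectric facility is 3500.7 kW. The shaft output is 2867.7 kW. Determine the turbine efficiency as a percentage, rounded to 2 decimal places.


Turbine efficiency = (output power / input power) * 100
eta = (2867.7 / 3500.7) * 100
eta = 81.92%

81.92


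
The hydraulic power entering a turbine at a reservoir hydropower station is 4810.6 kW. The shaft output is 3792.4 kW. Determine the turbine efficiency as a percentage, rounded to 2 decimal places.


Turbine efficiency = (output power / input power) * 100
eta = (3792.4 / 4810.6) * 100
eta = 78.83%

78.83


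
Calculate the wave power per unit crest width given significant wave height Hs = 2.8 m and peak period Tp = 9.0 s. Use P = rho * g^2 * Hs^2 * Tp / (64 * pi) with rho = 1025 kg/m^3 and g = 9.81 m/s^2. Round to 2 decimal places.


Apply wave power formula:
  g^2 = 9.81^2 = 96.2361
  Hs^2 = 2.8^2 = 7.84
  Numerator = rho * g^2 * Hs^2 * Tp = 1025 * 96.2361 * 7.84 * 9.0 = 6960179.7
  Denominator = 64 * pi = 201.0619
  P = 6960179.7 / 201.0619 = 34617.09 W/m

34617.09


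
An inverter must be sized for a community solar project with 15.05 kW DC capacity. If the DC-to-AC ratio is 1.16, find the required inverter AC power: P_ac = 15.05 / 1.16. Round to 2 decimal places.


The inverter AC capacity is determined by the DC/AC ratio.
Given: P_dc = 15.05 kW, DC/AC ratio = 1.16
P_ac = P_dc / ratio = 15.05 / 1.16
P_ac = 12.97 kW

12.97


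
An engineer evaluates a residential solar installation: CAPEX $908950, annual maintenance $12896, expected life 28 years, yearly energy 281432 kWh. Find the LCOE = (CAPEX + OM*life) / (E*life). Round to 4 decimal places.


Total cost = CAPEX + OM * lifetime = 908950 + 12896 * 28 = 908950 + 361088 = 1270038
Total generation = annual * lifetime = 281432 * 28 = 7880096 kWh
LCOE = 1270038 / 7880096
LCOE = 0.1612 $/kWh

0.1612


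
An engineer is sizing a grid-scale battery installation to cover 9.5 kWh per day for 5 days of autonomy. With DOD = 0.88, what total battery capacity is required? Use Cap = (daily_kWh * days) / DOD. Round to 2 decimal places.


Total energy needed = daily * days = 9.5 * 5 = 47.5 kWh
Account for depth of discharge:
  Cap = total_energy / DOD = 47.5 / 0.88
  Cap = 53.98 kWh

53.98


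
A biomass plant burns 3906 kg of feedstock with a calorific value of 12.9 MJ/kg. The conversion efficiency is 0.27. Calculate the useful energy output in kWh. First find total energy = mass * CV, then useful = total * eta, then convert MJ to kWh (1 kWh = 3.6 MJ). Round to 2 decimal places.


Total energy = mass * CV = 3906 * 12.9 = 50387.4 MJ
Useful energy = total * eta = 50387.4 * 0.27 = 13604.6 MJ
Convert to kWh: 13604.6 / 3.6
Useful energy = 3779.06 kWh

3779.06


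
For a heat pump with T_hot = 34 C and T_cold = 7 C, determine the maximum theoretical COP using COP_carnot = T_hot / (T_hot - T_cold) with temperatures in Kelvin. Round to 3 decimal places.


Convert to Kelvin:
  T_hot = 34 + 273.15 = 307.15 K
  T_cold = 7 + 273.15 = 280.15 K
Apply Carnot COP formula:
  COP = T_hot_K / (T_hot_K - T_cold_K) = 307.15 / 27.0
  COP = 11.376

11.376


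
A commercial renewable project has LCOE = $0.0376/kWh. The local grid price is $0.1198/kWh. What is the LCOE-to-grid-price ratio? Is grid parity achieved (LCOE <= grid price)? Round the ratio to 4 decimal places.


Compare LCOE to grid price:
  LCOE = $0.0376/kWh, Grid price = $0.1198/kWh
  Ratio = LCOE / grid_price = 0.0376 / 0.1198 = 0.3139
  Grid parity achieved (ratio <= 1)? yes

0.3139


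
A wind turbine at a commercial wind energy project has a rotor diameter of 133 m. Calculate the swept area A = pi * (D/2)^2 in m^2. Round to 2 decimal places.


Compute the rotor radius:
  r = D / 2 = 133 / 2 = 66.5 m
Calculate swept area:
  A = pi * r^2 = pi * 66.5^2
  A = 13892.91 m^2

13892.91


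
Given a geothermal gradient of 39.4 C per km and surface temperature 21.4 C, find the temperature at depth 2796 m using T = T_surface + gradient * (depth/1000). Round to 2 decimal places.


Convert depth to km: 2796 / 1000 = 2.796 km
Temperature increase = gradient * depth_km = 39.4 * 2.796 = 110.16 C
Temperature at depth = T_surface + delta_T = 21.4 + 110.16
T = 131.56 C

131.56


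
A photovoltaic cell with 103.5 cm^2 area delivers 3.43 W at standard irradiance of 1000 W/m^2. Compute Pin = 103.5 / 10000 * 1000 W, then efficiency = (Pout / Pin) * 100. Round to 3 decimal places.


First compute the input power:
  Pin = area_cm2 / 10000 * G = 103.5 / 10000 * 1000 = 10.35 W
Then compute efficiency:
  Efficiency = (Pout / Pin) * 100 = (3.43 / 10.35) * 100
  Efficiency = 33.140%

33.140


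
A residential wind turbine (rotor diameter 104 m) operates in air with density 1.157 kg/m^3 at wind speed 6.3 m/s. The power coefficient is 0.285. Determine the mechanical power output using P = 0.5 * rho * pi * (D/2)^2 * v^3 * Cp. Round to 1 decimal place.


Step 1 -- Compute swept area:
  A = pi * (D/2)^2 = pi * (104/2)^2 = 8494.87 m^2
Step 2 -- Apply wind power equation:
  P = 0.5 * rho * A * v^3 * Cp
  v^3 = 6.3^3 = 250.047
  P = 0.5 * 1.157 * 8494.87 * 250.047 * 0.285
  P = 350208.3 W

350208.3


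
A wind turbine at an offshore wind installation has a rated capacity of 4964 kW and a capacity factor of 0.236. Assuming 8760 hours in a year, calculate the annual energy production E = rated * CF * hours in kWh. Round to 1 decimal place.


Annual energy = rated_kW * capacity_factor * hours_per_year
Given: P_rated = 4964 kW, CF = 0.236, hours = 8760
E = 4964 * 0.236 * 8760
E = 10262375.0 kWh

10262375.0


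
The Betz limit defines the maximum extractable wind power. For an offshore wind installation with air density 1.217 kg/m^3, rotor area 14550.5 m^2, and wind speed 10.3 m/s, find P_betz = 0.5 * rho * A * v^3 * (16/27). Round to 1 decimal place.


The Betz coefficient Cp_max = 16/27 = 0.5926
v^3 = 10.3^3 = 1092.727
P_betz = 0.5 * rho * A * v^3 * Cp_max
P_betz = 0.5 * 1.217 * 14550.5 * 1092.727 * 0.5926
P_betz = 5733322.8 W

5733322.8


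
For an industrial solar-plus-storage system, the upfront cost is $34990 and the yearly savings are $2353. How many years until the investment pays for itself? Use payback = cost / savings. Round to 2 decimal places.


Simple payback period = initial cost / annual savings
Payback = 34990 / 2353
Payback = 14.87 years

14.87


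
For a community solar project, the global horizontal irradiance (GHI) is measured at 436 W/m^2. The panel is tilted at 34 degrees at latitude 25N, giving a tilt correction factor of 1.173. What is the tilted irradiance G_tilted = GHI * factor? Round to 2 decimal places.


Identify the given values:
  GHI = 436 W/m^2, tilt correction factor = 1.173
Apply the formula G_tilted = GHI * factor:
  G_tilted = 436 * 1.173
  G_tilted = 511.43 W/m^2

511.43


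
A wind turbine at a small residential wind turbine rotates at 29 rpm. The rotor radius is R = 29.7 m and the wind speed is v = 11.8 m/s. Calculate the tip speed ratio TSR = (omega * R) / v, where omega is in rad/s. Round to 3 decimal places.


Convert rotational speed to rad/s:
  omega = 29 * 2 * pi / 60 = 3.0369 rad/s
Compute tip speed:
  v_tip = omega * R = 3.0369 * 29.7 = 90.195 m/s
Tip speed ratio:
  TSR = v_tip / v_wind = 90.195 / 11.8 = 7.644

7.644


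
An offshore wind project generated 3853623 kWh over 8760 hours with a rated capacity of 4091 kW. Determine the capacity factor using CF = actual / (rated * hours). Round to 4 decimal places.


Capacity factor = actual output / maximum possible output
Maximum possible = rated * hours = 4091 * 8760 = 35837160 kWh
CF = 3853623 / 35837160
CF = 0.1075

0.1075


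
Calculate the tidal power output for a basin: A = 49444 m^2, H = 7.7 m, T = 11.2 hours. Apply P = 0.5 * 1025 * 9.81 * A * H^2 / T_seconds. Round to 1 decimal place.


Convert period to seconds: T = 11.2 * 3600 = 40320.0 s
H^2 = 7.7^2 = 59.29
P = 0.5 * rho * g * A * H^2 / T
P = 0.5 * 1025 * 9.81 * 49444 * 59.29 / 40320.0
P = 365542.1 W

365542.1


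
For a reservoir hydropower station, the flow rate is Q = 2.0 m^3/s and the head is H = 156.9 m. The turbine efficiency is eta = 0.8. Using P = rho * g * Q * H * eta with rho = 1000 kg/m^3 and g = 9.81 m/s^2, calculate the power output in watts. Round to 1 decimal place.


Apply the hydropower formula P = rho * g * Q * H * eta
rho * g = 1000 * 9.81 = 9810.0
P = 9810.0 * 2.0 * 156.9 * 0.8
P = 2462702.4 W

2462702.4


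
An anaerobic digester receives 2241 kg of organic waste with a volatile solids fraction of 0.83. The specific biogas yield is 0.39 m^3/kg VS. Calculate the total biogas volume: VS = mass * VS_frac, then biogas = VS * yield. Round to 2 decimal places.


Compute volatile solids:
  VS = mass * VS_fraction = 2241 * 0.83 = 1860.03 kg
Calculate biogas volume:
  Biogas = VS * specific_yield = 1860.03 * 0.39
  Biogas = 725.41 m^3

725.41


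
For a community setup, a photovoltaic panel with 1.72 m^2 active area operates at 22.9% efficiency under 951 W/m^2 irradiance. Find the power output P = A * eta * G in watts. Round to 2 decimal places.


Use the solar power formula P = A * eta * G.
Given: A = 1.72 m^2, eta = 0.229, G = 951 W/m^2
P = 1.72 * 0.229 * 951
P = 374.58 W

374.58


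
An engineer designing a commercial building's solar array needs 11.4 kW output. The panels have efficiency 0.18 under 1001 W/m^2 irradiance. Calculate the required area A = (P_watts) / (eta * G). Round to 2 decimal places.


Convert target power to watts: P = 11.4 * 1000 = 11400.0 W
Compute denominator: eta * G = 0.18 * 1001 = 180.18
Required area A = P / (eta * G) = 11400.0 / 180.18
A = 63.27 m^2

63.27


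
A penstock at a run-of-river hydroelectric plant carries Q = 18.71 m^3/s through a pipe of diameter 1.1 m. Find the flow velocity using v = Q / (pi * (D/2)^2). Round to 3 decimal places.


Compute pipe cross-sectional area:
  A = pi * (D/2)^2 = pi * (1.1/2)^2 = 0.9503 m^2
Calculate velocity:
  v = Q / A = 18.71 / 0.9503
  v = 19.688 m/s

19.688


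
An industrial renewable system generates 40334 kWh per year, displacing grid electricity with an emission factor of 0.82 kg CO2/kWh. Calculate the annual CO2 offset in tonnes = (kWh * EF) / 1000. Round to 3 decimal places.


CO2 offset in kg = generation * emission_factor
CO2 offset = 40334 * 0.82 = 33073.88 kg
Convert to tonnes:
  CO2 offset = 33073.88 / 1000 = 33.074 tonnes

33.074


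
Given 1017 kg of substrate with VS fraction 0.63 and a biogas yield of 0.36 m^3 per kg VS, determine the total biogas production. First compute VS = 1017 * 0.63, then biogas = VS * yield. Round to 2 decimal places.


Compute volatile solids:
  VS = mass * VS_fraction = 1017 * 0.63 = 640.71 kg
Calculate biogas volume:
  Biogas = VS * specific_yield = 640.71 * 0.36
  Biogas = 230.66 m^3

230.66


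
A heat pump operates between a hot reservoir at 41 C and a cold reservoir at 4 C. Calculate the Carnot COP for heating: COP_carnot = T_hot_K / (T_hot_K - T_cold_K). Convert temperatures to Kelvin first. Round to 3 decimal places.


Convert to Kelvin:
  T_hot = 41 + 273.15 = 314.15 K
  T_cold = 4 + 273.15 = 277.15 K
Apply Carnot COP formula:
  COP = T_hot_K / (T_hot_K - T_cold_K) = 314.15 / 37.0
  COP = 8.491

8.491


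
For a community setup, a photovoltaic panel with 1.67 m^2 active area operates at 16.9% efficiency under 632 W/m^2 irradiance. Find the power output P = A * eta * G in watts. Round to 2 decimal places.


Use the solar power formula P = A * eta * G.
Given: A = 1.67 m^2, eta = 0.169, G = 632 W/m^2
P = 1.67 * 0.169 * 632
P = 178.37 W

178.37


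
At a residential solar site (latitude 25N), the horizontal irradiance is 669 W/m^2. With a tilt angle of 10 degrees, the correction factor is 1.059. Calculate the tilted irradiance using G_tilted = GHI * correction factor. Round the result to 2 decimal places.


Identify the given values:
  GHI = 669 W/m^2, tilt correction factor = 1.059
Apply the formula G_tilted = GHI * factor:
  G_tilted = 669 * 1.059
  G_tilted = 708.47 W/m^2

708.47


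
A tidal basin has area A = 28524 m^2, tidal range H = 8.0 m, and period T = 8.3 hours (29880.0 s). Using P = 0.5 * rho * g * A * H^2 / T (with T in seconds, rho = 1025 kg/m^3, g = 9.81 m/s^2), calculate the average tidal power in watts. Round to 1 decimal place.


Convert period to seconds: T = 8.3 * 3600 = 29880.0 s
H^2 = 8.0^2 = 64.0
P = 0.5 * rho * g * A * H^2 / T
P = 0.5 * 1025 * 9.81 * 28524 * 64.0 / 29880.0
P = 307165.7 W

307165.7


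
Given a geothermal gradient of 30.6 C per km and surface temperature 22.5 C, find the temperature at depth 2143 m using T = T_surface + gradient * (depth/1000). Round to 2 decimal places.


Convert depth to km: 2143 / 1000 = 2.143 km
Temperature increase = gradient * depth_km = 30.6 * 2.143 = 65.58 C
Temperature at depth = T_surface + delta_T = 22.5 + 65.58
T = 88.08 C

88.08


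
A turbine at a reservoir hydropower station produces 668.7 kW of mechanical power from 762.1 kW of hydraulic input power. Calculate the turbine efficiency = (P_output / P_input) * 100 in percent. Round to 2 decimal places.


Turbine efficiency = (output power / input power) * 100
eta = (668.7 / 762.1) * 100
eta = 87.74%

87.74


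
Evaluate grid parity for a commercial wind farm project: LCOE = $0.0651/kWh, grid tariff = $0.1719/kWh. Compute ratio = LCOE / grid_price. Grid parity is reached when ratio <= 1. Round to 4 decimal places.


Compare LCOE to grid price:
  LCOE = $0.0651/kWh, Grid price = $0.1719/kWh
  Ratio = LCOE / grid_price = 0.0651 / 0.1719 = 0.3787
  Grid parity achieved (ratio <= 1)? yes

0.3787


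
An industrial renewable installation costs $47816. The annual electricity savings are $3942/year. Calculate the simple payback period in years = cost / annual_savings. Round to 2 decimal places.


Simple payback period = initial cost / annual savings
Payback = 47816 / 3942
Payback = 12.13 years

12.13


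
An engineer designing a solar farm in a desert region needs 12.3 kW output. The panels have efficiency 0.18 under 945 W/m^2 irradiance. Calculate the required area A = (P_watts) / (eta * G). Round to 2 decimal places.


Convert target power to watts: P = 12.3 * 1000 = 12300.0 W
Compute denominator: eta * G = 0.18 * 945 = 170.1
Required area A = P / (eta * G) = 12300.0 / 170.1
A = 72.31 m^2

72.31


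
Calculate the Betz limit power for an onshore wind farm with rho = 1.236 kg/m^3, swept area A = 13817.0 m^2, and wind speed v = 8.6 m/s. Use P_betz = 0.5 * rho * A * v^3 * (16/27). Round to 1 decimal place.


The Betz coefficient Cp_max = 16/27 = 0.5926
v^3 = 8.6^3 = 636.056
P_betz = 0.5 * rho * A * v^3 * Cp_max
P_betz = 0.5 * 1.236 * 13817.0 * 636.056 * 0.5926
P_betz = 3218502.2 W

3218502.2


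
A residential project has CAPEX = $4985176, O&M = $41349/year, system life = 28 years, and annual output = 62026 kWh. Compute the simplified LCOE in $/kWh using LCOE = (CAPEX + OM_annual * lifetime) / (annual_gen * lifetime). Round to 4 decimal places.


Total cost = CAPEX + OM * lifetime = 4985176 + 41349 * 28 = 4985176 + 1157772 = 6142948
Total generation = annual * lifetime = 62026 * 28 = 1736728 kWh
LCOE = 6142948 / 1736728
LCOE = 3.5371 $/kWh

3.5371


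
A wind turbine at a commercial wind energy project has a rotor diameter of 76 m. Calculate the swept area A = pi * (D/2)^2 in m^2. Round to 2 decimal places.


Compute the rotor radius:
  r = D / 2 = 76 / 2 = 38.0 m
Calculate swept area:
  A = pi * r^2 = pi * 38.0^2
  A = 4536.46 m^2

4536.46


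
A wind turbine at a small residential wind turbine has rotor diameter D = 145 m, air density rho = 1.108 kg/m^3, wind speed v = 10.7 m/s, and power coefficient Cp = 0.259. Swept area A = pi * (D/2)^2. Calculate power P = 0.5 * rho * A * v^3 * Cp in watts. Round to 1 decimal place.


Step 1 -- Compute swept area:
  A = pi * (D/2)^2 = pi * (145/2)^2 = 16513.0 m^2
Step 2 -- Apply wind power equation:
  P = 0.5 * rho * A * v^3 * Cp
  v^3 = 10.7^3 = 1225.043
  P = 0.5 * 1.108 * 16513.0 * 1225.043 * 0.259
  P = 2902597.0 W

2902597.0


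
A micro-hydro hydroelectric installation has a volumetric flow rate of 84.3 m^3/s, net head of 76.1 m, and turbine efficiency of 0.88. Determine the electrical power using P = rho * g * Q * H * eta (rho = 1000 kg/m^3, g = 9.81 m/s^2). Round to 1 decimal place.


Apply the hydropower formula P = rho * g * Q * H * eta
rho * g = 1000 * 9.81 = 9810.0
P = 9810.0 * 84.3 * 76.1 * 0.88
P = 55381397.5 W

55381397.5


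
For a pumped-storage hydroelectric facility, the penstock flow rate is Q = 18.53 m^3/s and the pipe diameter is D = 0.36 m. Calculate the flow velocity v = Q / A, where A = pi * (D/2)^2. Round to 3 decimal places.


Compute pipe cross-sectional area:
  A = pi * (D/2)^2 = pi * (0.36/2)^2 = 0.1018 m^2
Calculate velocity:
  v = Q / A = 18.53 / 0.1018
  v = 182.046 m/s

182.046


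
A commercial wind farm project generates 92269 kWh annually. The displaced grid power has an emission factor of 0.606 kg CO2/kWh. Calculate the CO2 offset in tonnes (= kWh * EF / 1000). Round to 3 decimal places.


CO2 offset in kg = generation * emission_factor
CO2 offset = 92269 * 0.606 = 55915.01 kg
Convert to tonnes:
  CO2 offset = 55915.01 / 1000 = 55.915 tonnes

55.915


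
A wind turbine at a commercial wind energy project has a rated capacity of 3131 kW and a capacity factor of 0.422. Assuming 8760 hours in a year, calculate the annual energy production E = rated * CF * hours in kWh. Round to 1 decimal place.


Annual energy = rated_kW * capacity_factor * hours_per_year
Given: P_rated = 3131 kW, CF = 0.422, hours = 8760
E = 3131 * 0.422 * 8760
E = 11574430.3 kWh

11574430.3


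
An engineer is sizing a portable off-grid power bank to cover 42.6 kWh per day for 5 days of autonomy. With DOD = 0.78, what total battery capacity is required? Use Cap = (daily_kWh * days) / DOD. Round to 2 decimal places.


Total energy needed = daily * days = 42.6 * 5 = 213.0 kWh
Account for depth of discharge:
  Cap = total_energy / DOD = 213.0 / 0.78
  Cap = 273.08 kWh

273.08


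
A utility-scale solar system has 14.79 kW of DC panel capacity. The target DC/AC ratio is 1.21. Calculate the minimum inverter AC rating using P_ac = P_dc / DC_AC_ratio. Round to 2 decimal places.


The inverter AC capacity is determined by the DC/AC ratio.
Given: P_dc = 14.79 kW, DC/AC ratio = 1.21
P_ac = P_dc / ratio = 14.79 / 1.21
P_ac = 12.22 kW

12.22


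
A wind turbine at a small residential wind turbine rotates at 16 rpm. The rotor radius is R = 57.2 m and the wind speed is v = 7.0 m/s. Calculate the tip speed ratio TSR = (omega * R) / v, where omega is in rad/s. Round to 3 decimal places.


Convert rotational speed to rad/s:
  omega = 16 * 2 * pi / 60 = 1.6755 rad/s
Compute tip speed:
  v_tip = omega * R = 1.6755 * 57.2 = 95.84 m/s
Tip speed ratio:
  TSR = v_tip / v_wind = 95.84 / 7.0 = 13.691

13.691


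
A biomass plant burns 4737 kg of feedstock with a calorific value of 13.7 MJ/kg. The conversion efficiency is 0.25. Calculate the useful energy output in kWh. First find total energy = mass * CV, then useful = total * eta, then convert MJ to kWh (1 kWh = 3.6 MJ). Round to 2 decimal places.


Total energy = mass * CV = 4737 * 13.7 = 64896.9 MJ
Useful energy = total * eta = 64896.9 * 0.25 = 16224.23 MJ
Convert to kWh: 16224.23 / 3.6
Useful energy = 4506.73 kWh

4506.73


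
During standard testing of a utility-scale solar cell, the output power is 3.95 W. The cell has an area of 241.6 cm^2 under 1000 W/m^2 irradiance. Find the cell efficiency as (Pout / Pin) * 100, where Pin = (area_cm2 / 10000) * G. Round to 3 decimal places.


First compute the input power:
  Pin = area_cm2 / 10000 * G = 241.6 / 10000 * 1000 = 24.16 W
Then compute efficiency:
  Efficiency = (Pout / Pin) * 100 = (3.95 / 24.16) * 100
  Efficiency = 16.349%

16.349


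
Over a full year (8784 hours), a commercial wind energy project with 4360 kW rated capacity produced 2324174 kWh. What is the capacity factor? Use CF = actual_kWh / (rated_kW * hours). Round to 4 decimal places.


Capacity factor = actual output / maximum possible output
Maximum possible = rated * hours = 4360 * 8784 = 38298240 kWh
CF = 2324174 / 38298240
CF = 0.0607

0.0607


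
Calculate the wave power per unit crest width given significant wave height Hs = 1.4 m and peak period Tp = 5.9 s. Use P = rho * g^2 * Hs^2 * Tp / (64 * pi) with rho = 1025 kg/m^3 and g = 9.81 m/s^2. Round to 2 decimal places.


Apply wave power formula:
  g^2 = 9.81^2 = 96.2361
  Hs^2 = 1.4^2 = 1.96
  Numerator = rho * g^2 * Hs^2 * Tp = 1025 * 96.2361 * 1.96 * 5.9 = 1140696.12
  Denominator = 64 * pi = 201.0619
  P = 1140696.12 / 201.0619 = 5673.36 W/m

5673.36


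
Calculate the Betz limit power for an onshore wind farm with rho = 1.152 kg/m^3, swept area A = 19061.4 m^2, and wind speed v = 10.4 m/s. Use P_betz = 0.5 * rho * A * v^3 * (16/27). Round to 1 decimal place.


The Betz coefficient Cp_max = 16/27 = 0.5926
v^3 = 10.4^3 = 1124.864
P_betz = 0.5 * rho * A * v^3 * Cp_max
P_betz = 0.5 * 1.152 * 19061.4 * 1124.864 * 0.5926
P_betz = 7318692.7 W

7318692.7


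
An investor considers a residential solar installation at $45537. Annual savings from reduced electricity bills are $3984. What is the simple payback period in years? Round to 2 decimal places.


Simple payback period = initial cost / annual savings
Payback = 45537 / 3984
Payback = 11.43 years

11.43


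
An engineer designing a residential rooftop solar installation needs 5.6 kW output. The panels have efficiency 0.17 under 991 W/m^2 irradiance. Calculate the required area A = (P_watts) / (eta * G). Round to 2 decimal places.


Convert target power to watts: P = 5.6 * 1000 = 5600.0 W
Compute denominator: eta * G = 0.17 * 991 = 168.47
Required area A = P / (eta * G) = 5600.0 / 168.47
A = 33.24 m^2

33.24


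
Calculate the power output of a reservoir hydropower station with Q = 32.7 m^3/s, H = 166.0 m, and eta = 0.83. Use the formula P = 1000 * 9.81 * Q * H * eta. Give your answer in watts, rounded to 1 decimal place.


Apply the hydropower formula P = rho * g * Q * H * eta
rho * g = 1000 * 9.81 = 9810.0
P = 9810.0 * 32.7 * 166.0 * 0.83
P = 44198032.9 W

44198032.9


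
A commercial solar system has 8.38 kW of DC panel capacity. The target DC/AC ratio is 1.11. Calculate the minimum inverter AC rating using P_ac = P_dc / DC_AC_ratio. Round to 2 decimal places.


The inverter AC capacity is determined by the DC/AC ratio.
Given: P_dc = 8.38 kW, DC/AC ratio = 1.11
P_ac = P_dc / ratio = 8.38 / 1.11
P_ac = 7.55 kW

7.55


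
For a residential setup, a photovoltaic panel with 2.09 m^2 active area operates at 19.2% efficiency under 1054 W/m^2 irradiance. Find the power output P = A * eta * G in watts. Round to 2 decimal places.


Use the solar power formula P = A * eta * G.
Given: A = 2.09 m^2, eta = 0.192, G = 1054 W/m^2
P = 2.09 * 0.192 * 1054
P = 422.95 W

422.95


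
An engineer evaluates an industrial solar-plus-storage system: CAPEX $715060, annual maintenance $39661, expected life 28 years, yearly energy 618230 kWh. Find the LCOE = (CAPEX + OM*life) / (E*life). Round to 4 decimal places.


Total cost = CAPEX + OM * lifetime = 715060 + 39661 * 28 = 715060 + 1110508 = 1825568
Total generation = annual * lifetime = 618230 * 28 = 17310440 kWh
LCOE = 1825568 / 17310440
LCOE = 0.1055 $/kWh

0.1055


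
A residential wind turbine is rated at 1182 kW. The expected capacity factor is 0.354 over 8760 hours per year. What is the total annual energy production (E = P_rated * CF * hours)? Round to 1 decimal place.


Annual energy = rated_kW * capacity_factor * hours_per_year
Given: P_rated = 1182 kW, CF = 0.354, hours = 8760
E = 1182 * 0.354 * 8760
E = 3665429.3 kWh

3665429.3


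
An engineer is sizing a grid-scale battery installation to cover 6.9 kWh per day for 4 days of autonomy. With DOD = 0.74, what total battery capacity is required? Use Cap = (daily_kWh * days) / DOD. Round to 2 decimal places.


Total energy needed = daily * days = 6.9 * 4 = 27.6 kWh
Account for depth of discharge:
  Cap = total_energy / DOD = 27.6 / 0.74
  Cap = 37.30 kWh

37.30


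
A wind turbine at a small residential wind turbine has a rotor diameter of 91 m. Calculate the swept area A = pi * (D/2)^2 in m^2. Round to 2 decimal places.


Compute the rotor radius:
  r = D / 2 = 91 / 2 = 45.5 m
Calculate swept area:
  A = pi * r^2 = pi * 45.5^2
  A = 6503.88 m^2

6503.88


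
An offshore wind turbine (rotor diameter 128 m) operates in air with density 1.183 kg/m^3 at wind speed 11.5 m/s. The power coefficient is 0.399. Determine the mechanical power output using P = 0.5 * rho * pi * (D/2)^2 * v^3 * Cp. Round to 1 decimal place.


Step 1 -- Compute swept area:
  A = pi * (D/2)^2 = pi * (128/2)^2 = 12867.96 m^2
Step 2 -- Apply wind power equation:
  P = 0.5 * rho * A * v^3 * Cp
  v^3 = 11.5^3 = 1520.875
  P = 0.5 * 1.183 * 12867.96 * 1520.875 * 0.399
  P = 4618819.5 W

4618819.5


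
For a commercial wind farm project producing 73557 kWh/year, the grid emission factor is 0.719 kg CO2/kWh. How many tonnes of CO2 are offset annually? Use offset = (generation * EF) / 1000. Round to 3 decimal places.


CO2 offset in kg = generation * emission_factor
CO2 offset = 73557 * 0.719 = 52887.48 kg
Convert to tonnes:
  CO2 offset = 52887.48 / 1000 = 52.887 tonnes

52.887


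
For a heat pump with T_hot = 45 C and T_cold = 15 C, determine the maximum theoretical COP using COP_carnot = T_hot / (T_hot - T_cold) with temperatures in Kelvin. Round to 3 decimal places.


Convert to Kelvin:
  T_hot = 45 + 273.15 = 318.15 K
  T_cold = 15 + 273.15 = 288.15 K
Apply Carnot COP formula:
  COP = T_hot_K / (T_hot_K - T_cold_K) = 318.15 / 30.0
  COP = 10.605

10.605


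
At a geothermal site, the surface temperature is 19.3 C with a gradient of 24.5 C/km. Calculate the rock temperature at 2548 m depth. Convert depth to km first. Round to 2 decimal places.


Convert depth to km: 2548 / 1000 = 2.548 km
Temperature increase = gradient * depth_km = 24.5 * 2.548 = 62.43 C
Temperature at depth = T_surface + delta_T = 19.3 + 62.43
T = 81.73 C

81.73


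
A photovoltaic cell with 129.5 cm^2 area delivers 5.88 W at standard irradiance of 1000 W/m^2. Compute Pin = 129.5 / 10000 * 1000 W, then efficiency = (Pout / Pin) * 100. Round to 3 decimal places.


First compute the input power:
  Pin = area_cm2 / 10000 * G = 129.5 / 10000 * 1000 = 12.95 W
Then compute efficiency:
  Efficiency = (Pout / Pin) * 100 = (5.88 / 12.95) * 100
  Efficiency = 45.405%

45.405


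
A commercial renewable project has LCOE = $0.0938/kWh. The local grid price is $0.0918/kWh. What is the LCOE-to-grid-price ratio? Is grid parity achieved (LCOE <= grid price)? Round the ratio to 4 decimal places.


Compare LCOE to grid price:
  LCOE = $0.0938/kWh, Grid price = $0.0918/kWh
  Ratio = LCOE / grid_price = 0.0938 / 0.0918 = 1.0218
  Grid parity achieved (ratio <= 1)? no

1.0218


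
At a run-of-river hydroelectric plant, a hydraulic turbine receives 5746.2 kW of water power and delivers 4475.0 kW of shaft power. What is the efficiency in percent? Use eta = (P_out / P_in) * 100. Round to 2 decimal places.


Turbine efficiency = (output power / input power) * 100
eta = (4475.0 / 5746.2) * 100
eta = 77.88%

77.88


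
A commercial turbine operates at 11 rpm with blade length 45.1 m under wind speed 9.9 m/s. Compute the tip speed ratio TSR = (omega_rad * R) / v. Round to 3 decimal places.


Convert rotational speed to rad/s:
  omega = 11 * 2 * pi / 60 = 1.1519 rad/s
Compute tip speed:
  v_tip = omega * R = 1.1519 * 45.1 = 51.951 m/s
Tip speed ratio:
  TSR = v_tip / v_wind = 51.951 / 9.9 = 5.248

5.248


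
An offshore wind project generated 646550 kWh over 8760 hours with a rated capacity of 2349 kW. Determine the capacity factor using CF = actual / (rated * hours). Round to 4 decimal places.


Capacity factor = actual output / maximum possible output
Maximum possible = rated * hours = 2349 * 8760 = 20577240 kWh
CF = 646550 / 20577240
CF = 0.0314

0.0314


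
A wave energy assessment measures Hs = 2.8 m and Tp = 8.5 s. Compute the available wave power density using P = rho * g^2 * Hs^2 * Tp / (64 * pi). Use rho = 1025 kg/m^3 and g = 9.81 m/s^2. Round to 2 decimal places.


Apply wave power formula:
  g^2 = 9.81^2 = 96.2361
  Hs^2 = 2.8^2 = 7.84
  Numerator = rho * g^2 * Hs^2 * Tp = 1025 * 96.2361 * 7.84 * 8.5 = 6573503.05
  Denominator = 64 * pi = 201.0619
  P = 6573503.05 / 201.0619 = 32693.92 W/m

32693.92


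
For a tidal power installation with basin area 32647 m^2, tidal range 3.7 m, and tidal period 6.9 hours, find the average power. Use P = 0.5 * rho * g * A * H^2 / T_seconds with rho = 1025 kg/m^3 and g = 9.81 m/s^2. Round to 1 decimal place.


Convert period to seconds: T = 6.9 * 3600 = 24840.0 s
H^2 = 3.7^2 = 13.69
P = 0.5 * rho * g * A * H^2 / T
P = 0.5 * 1025 * 9.81 * 32647 * 13.69 / 24840.0
P = 90460.3 W

90460.3


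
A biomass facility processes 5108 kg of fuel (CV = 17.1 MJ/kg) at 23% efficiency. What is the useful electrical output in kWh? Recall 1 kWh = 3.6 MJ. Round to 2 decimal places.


Total energy = mass * CV = 5108 * 17.1 = 87346.8 MJ
Useful energy = total * eta = 87346.8 * 0.23 = 20089.76 MJ
Convert to kWh: 20089.76 / 3.6
Useful energy = 5580.49 kWh

5580.49


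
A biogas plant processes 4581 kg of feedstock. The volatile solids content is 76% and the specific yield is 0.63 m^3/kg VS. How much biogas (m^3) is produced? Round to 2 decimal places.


Compute volatile solids:
  VS = mass * VS_fraction = 4581 * 0.76 = 3481.56 kg
Calculate biogas volume:
  Biogas = VS * specific_yield = 3481.56 * 0.63
  Biogas = 2193.38 m^3

2193.38


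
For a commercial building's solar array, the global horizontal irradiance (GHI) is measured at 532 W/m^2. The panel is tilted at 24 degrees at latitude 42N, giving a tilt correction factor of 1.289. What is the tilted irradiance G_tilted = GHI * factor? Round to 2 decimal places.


Identify the given values:
  GHI = 532 W/m^2, tilt correction factor = 1.289
Apply the formula G_tilted = GHI * factor:
  G_tilted = 532 * 1.289
  G_tilted = 685.75 W/m^2

685.75


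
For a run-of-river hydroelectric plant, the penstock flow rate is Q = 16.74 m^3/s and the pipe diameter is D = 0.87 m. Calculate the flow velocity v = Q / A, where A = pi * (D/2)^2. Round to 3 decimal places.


Compute pipe cross-sectional area:
  A = pi * (D/2)^2 = pi * (0.87/2)^2 = 0.5945 m^2
Calculate velocity:
  v = Q / A = 16.74 / 0.5945
  v = 28.160 m/s

28.160


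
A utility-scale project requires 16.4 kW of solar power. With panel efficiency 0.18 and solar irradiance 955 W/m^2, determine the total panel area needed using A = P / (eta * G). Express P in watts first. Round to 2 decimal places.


Convert target power to watts: P = 16.4 * 1000 = 16400.0 W
Compute denominator: eta * G = 0.18 * 955 = 171.9
Required area A = P / (eta * G) = 16400.0 / 171.9
A = 95.40 m^2

95.40


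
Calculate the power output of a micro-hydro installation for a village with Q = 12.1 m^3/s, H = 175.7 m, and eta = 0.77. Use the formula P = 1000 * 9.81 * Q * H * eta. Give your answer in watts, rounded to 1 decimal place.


Apply the hydropower formula P = rho * g * Q * H * eta
rho * g = 1000 * 9.81 = 9810.0
P = 9810.0 * 12.1 * 175.7 * 0.77
P = 16058939.6 W

16058939.6


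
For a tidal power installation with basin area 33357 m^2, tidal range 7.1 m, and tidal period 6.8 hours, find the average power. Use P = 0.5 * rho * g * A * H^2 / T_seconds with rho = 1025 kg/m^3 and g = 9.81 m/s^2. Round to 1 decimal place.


Convert period to seconds: T = 6.8 * 3600 = 24480.0 s
H^2 = 7.1^2 = 50.41
P = 0.5 * rho * g * A * H^2 / T
P = 0.5 * 1025 * 9.81 * 33357 * 50.41 / 24480.0
P = 345346.6 W

345346.6


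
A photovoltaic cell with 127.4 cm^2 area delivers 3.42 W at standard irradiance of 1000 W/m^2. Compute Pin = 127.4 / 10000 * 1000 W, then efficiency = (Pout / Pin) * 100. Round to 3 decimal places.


First compute the input power:
  Pin = area_cm2 / 10000 * G = 127.4 / 10000 * 1000 = 12.74 W
Then compute efficiency:
  Efficiency = (Pout / Pin) * 100 = (3.42 / 12.74) * 100
  Efficiency = 26.845%

26.845


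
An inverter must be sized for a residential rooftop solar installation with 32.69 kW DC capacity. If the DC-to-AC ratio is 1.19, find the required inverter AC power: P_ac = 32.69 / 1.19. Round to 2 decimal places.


The inverter AC capacity is determined by the DC/AC ratio.
Given: P_dc = 32.69 kW, DC/AC ratio = 1.19
P_ac = P_dc / ratio = 32.69 / 1.19
P_ac = 27.47 kW

27.47


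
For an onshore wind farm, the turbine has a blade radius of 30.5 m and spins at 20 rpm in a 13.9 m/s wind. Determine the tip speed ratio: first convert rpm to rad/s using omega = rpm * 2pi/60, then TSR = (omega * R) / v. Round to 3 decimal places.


Convert rotational speed to rad/s:
  omega = 20 * 2 * pi / 60 = 2.0944 rad/s
Compute tip speed:
  v_tip = omega * R = 2.0944 * 30.5 = 63.879 m/s
Tip speed ratio:
  TSR = v_tip / v_wind = 63.879 / 13.9 = 4.596

4.596


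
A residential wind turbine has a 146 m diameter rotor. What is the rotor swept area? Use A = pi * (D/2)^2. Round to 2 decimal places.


Compute the rotor radius:
  r = D / 2 = 146 / 2 = 73.0 m
Calculate swept area:
  A = pi * r^2 = pi * 73.0^2
  A = 16741.55 m^2

16741.55


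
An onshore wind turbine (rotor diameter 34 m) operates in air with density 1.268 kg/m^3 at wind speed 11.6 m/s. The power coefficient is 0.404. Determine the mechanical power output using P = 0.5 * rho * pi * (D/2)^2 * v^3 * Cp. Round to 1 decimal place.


Step 1 -- Compute swept area:
  A = pi * (D/2)^2 = pi * (34/2)^2 = 907.92 m^2
Step 2 -- Apply wind power equation:
  P = 0.5 * rho * A * v^3 * Cp
  v^3 = 11.6^3 = 1560.896
  P = 0.5 * 1.268 * 907.92 * 1560.896 * 0.404
  P = 362988.0 W

362988.0


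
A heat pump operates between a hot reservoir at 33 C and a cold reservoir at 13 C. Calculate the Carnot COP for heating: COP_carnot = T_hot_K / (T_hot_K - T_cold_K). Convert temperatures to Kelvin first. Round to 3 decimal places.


Convert to Kelvin:
  T_hot = 33 + 273.15 = 306.15 K
  T_cold = 13 + 273.15 = 286.15 K
Apply Carnot COP formula:
  COP = T_hot_K / (T_hot_K - T_cold_K) = 306.15 / 20.0
  COP = 15.308

15.308


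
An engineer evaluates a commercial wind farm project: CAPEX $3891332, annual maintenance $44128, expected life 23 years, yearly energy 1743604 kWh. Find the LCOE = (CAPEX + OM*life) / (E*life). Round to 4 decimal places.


Total cost = CAPEX + OM * lifetime = 3891332 + 44128 * 23 = 3891332 + 1014944 = 4906276
Total generation = annual * lifetime = 1743604 * 23 = 40102892 kWh
LCOE = 4906276 / 40102892
LCOE = 0.1223 $/kWh

0.1223


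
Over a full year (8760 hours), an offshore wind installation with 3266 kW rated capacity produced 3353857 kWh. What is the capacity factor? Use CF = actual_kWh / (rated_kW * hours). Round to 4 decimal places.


Capacity factor = actual output / maximum possible output
Maximum possible = rated * hours = 3266 * 8760 = 28610160 kWh
CF = 3353857 / 28610160
CF = 0.1172

0.1172


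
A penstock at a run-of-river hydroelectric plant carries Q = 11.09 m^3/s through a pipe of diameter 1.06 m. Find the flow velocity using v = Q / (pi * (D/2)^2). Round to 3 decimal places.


Compute pipe cross-sectional area:
  A = pi * (D/2)^2 = pi * (1.06/2)^2 = 0.8825 m^2
Calculate velocity:
  v = Q / A = 11.09 / 0.8825
  v = 12.567 m/s

12.567


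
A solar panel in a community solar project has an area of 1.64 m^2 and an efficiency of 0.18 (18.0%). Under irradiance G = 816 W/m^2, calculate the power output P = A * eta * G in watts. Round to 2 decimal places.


Use the solar power formula P = A * eta * G.
Given: A = 1.64 m^2, eta = 0.18, G = 816 W/m^2
P = 1.64 * 0.18 * 816
P = 240.88 W

240.88


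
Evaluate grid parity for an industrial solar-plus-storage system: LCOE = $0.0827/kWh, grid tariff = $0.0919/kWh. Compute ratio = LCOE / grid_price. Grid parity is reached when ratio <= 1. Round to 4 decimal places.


Compare LCOE to grid price:
  LCOE = $0.0827/kWh, Grid price = $0.0919/kWh
  Ratio = LCOE / grid_price = 0.0827 / 0.0919 = 0.8999
  Grid parity achieved (ratio <= 1)? yes

0.8999


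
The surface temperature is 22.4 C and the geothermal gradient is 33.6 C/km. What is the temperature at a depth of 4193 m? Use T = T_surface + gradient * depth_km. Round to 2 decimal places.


Convert depth to km: 4193 / 1000 = 4.193 km
Temperature increase = gradient * depth_km = 33.6 * 4.193 = 140.88 C
Temperature at depth = T_surface + delta_T = 22.4 + 140.88
T = 163.28 C

163.28


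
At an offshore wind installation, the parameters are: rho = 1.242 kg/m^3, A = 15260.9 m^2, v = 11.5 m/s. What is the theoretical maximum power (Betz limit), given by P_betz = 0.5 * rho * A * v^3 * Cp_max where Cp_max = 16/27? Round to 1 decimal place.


The Betz coefficient Cp_max = 16/27 = 0.5926
v^3 = 11.5^3 = 1520.875
P_betz = 0.5 * rho * A * v^3 * Cp_max
P_betz = 0.5 * 1.242 * 15260.9 * 1520.875 * 0.5926
P_betz = 8541251.0 W

8541251.0


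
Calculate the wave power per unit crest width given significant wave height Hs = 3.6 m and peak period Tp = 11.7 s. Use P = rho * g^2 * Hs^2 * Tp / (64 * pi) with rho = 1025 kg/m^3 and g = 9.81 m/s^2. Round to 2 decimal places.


Apply wave power formula:
  g^2 = 9.81^2 = 96.2361
  Hs^2 = 3.6^2 = 12.96
  Numerator = rho * g^2 * Hs^2 * Tp = 1025 * 96.2361 * 12.96 * 11.7 = 14957284.12
  Denominator = 64 * pi = 201.0619
  P = 14957284.12 / 201.0619 = 74391.43 W/m

74391.43


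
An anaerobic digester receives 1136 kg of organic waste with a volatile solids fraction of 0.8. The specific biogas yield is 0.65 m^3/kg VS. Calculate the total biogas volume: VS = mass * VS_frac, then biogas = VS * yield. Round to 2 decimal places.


Compute volatile solids:
  VS = mass * VS_fraction = 1136 * 0.8 = 908.8 kg
Calculate biogas volume:
  Biogas = VS * specific_yield = 908.8 * 0.65
  Biogas = 590.72 m^3

590.72


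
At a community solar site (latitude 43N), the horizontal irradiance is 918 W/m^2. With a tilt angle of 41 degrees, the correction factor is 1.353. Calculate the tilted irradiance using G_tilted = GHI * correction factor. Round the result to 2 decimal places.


Identify the given values:
  GHI = 918 W/m^2, tilt correction factor = 1.353
Apply the formula G_tilted = GHI * factor:
  G_tilted = 918 * 1.353
  G_tilted = 1242.05 W/m^2

1242.05


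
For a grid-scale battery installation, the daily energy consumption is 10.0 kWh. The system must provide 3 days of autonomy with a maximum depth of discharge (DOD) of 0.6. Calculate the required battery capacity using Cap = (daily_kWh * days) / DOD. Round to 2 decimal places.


Total energy needed = daily * days = 10.0 * 3 = 30.0 kWh
Account for depth of discharge:
  Cap = total_energy / DOD = 30.0 / 0.6
  Cap = 50.00 kWh

50.00


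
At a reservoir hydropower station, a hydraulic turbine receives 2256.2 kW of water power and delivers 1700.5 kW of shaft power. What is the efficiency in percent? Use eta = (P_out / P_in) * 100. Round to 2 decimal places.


Turbine efficiency = (output power / input power) * 100
eta = (1700.5 / 2256.2) * 100
eta = 75.37%

75.37
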